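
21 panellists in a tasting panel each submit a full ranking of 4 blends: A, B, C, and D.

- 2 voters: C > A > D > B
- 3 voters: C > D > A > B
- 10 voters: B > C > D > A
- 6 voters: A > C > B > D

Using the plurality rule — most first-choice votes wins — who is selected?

B

First-place vote totals:
  A: 6
  B: 10
  C: 5
  D: 0
B has the most first-place votes.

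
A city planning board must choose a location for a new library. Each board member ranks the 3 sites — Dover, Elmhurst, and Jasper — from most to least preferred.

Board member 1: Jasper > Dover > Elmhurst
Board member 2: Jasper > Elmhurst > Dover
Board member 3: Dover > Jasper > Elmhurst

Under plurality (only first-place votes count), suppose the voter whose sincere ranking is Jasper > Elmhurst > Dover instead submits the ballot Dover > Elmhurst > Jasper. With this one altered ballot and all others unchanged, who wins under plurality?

Dover

First-place totals with the altered ballot: Dover 2, Elmhurst 0, Jasper 1.
The switch changes the winner from Jasper to Dover.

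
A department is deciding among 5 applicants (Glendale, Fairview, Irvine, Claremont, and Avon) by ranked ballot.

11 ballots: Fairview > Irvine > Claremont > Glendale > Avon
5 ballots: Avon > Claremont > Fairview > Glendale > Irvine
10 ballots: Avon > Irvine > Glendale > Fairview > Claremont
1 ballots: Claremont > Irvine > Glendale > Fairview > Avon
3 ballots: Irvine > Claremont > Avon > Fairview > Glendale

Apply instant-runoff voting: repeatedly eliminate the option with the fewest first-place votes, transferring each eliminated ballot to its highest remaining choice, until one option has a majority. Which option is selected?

Avon

Round 1: Avon 15, Fairview 11, Irvine 3, Claremont 1, Glendale 0. Glendale has the fewest and is eliminated.
Round 2: Avon 15, Fairview 11, Irvine 3, Claremont 1. Claremont has the fewest and is eliminated.
Round 3: Avon 15, Fairview 11, Irvine 4. Irvine has the fewest and is eliminated.
Round 4: Avon 18, Fairview 12. Avon has a majority.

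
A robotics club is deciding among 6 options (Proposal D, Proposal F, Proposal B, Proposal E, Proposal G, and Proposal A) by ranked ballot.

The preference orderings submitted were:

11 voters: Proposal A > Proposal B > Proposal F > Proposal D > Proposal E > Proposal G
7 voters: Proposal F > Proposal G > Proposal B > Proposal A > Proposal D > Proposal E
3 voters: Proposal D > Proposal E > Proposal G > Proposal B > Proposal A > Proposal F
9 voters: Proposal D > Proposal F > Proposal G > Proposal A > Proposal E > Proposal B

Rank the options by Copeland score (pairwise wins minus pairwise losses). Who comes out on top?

Pairwise results:
  Proposal D vs Proposal F: Proposal F wins 18–12.
  Proposal D vs Proposal B: Proposal B wins 18–12.
  Proposal D vs Proposal E: Proposal D wins 30–0.
  Proposal D vs Proposal G: Proposal D wins 23–7.
  Proposal D vs Proposal A: Proposal A wins 18–12.
  Proposal F vs Proposal B: Proposal F wins 16–14.
  Proposal F vs Proposal E: Proposal F wins 27–3.
  Proposal F vs Proposal G: Proposal F wins 27–3.
  Proposal F vs Proposal A: Proposal F wins 16–14.
  Proposal B vs Proposal E: Proposal B wins 18–12.
  Proposal B vs Proposal G: Proposal G wins 19–11.
  Proposal B vs Proposal A: Proposal A wins 20–10.
  Proposal E vs Proposal G: Proposal G wins 16–14.
  Proposal E vs Proposal A: Proposal A wins 27–3.
  Proposal G vs Proposal A: Proposal G wins 19–11.
Copeland scores (wins − losses):
  Proposal D: 2 − 3 = -1
  Proposal F: 5 − 0 = 5
  Proposal B: 2 − 3 = -1
  Proposal E: 0 − 5 = -5
  Proposal G: 3 − 2 = 1
  Proposal A: 3 − 2 = 1
Proposal F has the best Copeland score.

Proposal F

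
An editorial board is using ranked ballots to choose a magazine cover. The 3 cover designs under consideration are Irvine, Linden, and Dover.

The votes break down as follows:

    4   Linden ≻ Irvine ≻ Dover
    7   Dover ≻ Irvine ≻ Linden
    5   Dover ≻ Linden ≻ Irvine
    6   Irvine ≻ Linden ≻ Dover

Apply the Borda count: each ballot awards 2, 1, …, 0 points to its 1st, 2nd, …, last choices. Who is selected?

Dover

Borda scores:
  Irvine: 4·1 + 7·1 + 5·0 + 6·2 = 23
  Linden: 4·2 + 7·0 + 5·1 + 6·1 = 19
  Dover: 4·0 + 7·2 + 5·2 + 6·0 = 24
Dover has the highest total.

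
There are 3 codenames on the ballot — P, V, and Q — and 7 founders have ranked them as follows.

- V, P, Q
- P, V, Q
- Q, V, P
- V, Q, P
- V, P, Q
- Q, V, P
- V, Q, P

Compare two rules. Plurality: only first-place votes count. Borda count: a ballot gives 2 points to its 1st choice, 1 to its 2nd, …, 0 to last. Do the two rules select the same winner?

Yes

Plurality first-place counts: P 1, V 4, Q 2 → V.
Borda totals: P 4, V 11, Q 6 → V.
The two rules agree on V.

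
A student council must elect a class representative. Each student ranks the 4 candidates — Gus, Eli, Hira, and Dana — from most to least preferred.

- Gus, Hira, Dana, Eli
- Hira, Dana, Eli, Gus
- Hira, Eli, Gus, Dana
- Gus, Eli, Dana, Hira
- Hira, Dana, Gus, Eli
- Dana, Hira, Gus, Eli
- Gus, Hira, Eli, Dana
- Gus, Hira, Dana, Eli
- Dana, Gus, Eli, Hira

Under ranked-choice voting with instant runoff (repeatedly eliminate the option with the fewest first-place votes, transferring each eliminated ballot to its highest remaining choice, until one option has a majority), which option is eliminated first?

Round 1: Gus 4, Hira 3, Dana 2, Eli 0. Eli has the fewest and is eliminated.
Round 2: Gus 4, Hira 3, Dana 2. Dana has the fewest and is eliminated.
Round 3: Gus 5, Hira 4. Gus has a majority.

Eli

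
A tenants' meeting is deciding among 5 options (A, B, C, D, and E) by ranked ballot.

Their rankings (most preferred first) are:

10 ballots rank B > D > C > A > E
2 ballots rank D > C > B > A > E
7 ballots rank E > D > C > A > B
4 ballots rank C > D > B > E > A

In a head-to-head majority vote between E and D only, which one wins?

D

Ballots ranking E above D: 7.
Ballots ranking D above E: 10+2+4 = 16.
D wins the head-to-head, 16–7.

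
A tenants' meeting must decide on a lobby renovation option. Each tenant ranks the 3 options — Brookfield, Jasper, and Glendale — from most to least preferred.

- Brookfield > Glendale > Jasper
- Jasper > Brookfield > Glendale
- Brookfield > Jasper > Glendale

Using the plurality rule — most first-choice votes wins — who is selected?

Brookfield

First-place vote totals:
  Brookfield: 2
  Jasper: 1
  Glendale: 0
Brookfield has the most first-place votes.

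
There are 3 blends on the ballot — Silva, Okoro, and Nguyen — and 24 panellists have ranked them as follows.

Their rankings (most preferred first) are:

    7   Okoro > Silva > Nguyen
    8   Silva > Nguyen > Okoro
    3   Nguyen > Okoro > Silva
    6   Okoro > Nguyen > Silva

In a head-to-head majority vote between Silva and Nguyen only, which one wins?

Silva

Ballots ranking Silva above Nguyen: 7+8 = 15.
Ballots ranking Nguyen above Silva: 3+6 = 9.
Silva wins the head-to-head, 15–9.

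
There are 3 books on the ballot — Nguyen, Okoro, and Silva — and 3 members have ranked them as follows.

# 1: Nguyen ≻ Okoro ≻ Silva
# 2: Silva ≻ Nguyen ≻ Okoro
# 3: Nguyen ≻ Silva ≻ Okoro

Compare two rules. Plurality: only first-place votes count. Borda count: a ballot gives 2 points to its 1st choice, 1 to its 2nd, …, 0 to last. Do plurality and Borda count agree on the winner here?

Plurality first-place counts: Nguyen 2, Okoro 0, Silva 1 → Nguyen.
Borda totals: Nguyen 5, Okoro 1, Silva 3 → Nguyen.
The two rules agree on Nguyen.

Yes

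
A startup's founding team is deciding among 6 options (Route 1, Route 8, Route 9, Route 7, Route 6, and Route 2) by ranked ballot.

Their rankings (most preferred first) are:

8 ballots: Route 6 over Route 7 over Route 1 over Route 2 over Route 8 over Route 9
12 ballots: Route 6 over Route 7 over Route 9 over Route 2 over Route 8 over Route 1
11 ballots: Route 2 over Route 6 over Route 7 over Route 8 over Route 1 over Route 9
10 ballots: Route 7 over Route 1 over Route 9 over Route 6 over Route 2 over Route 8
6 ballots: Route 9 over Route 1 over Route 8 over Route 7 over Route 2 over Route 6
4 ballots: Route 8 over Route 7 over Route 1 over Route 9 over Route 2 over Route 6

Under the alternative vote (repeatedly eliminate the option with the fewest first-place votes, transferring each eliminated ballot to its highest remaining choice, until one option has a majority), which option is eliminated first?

Route 1

Round 1: Route 6 20, Route 2 11, Route 7 10, Route 9 6, Route 8 4, Route 1 0. Route 1 has the fewest and is eliminated.
Round 2: Route 6 20, Route 2 11, Route 7 10, Route 9 6, Route 8 4. Route 8 has the fewest and is eliminated.
Round 3: Route 6 20, Route 7 14, Route 2 11, Route 9 6. Route 9 has the fewest and is eliminated.
Round 4: Route 7 20, Route 6 20, Route 2 11. Route 2 has the fewest and is eliminated.
Round 5: Route 6 31, Route 7 20. Route 6 has a majority.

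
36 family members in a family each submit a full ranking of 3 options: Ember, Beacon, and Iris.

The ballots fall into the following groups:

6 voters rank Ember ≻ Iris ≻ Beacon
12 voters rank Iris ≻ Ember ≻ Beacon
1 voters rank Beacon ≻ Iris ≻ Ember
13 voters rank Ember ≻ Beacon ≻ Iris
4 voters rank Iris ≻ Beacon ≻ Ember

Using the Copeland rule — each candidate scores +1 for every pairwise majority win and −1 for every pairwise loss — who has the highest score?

Pairwise results:
  Ember vs Beacon: Ember wins 31–5.
  Ember vs Iris: Ember wins 19–17.
  Beacon vs Iris: Iris wins 22–14.
Copeland scores (wins − losses):
  Ember: 2 − 0 = 2
  Beacon: 0 − 2 = -2
  Iris: 1 − 1 = 0
Ember has the best Copeland score.

Ember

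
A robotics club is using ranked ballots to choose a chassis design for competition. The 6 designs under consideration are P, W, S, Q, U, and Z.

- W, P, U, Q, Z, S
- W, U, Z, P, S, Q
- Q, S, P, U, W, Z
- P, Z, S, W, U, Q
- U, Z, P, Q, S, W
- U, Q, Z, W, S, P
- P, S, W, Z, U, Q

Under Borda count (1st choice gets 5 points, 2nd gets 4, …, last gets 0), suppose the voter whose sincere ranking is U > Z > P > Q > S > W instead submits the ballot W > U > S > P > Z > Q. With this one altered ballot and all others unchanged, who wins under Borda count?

W

Borda totals with the altered ballot: P 21, W 23, S 16, Q 11, U 20, Z 14.
The switch changes the winner from P to W.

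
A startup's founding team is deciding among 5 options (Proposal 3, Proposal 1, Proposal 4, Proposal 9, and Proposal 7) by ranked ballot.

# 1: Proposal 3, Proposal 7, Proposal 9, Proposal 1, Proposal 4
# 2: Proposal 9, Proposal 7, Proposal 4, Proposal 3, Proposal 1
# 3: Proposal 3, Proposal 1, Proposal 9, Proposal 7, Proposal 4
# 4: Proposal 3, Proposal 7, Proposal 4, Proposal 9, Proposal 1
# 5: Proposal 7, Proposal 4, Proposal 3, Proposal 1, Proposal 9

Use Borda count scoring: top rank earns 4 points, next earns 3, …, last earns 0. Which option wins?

Borda scores:
  Proposal 3: 4 + 1 + 4 + 4 + 2 = 15
  Proposal 1: 1 + 0 + 3 + 0 + 1 = 5
  Proposal 4: 0 + 2 + 0 + 2 + 3 = 7
  Proposal 9: 2 + 4 + 2 + 1 + 0 = 9
  Proposal 7: 3 + 3 + 1 + 3 + 4 = 14
Proposal 3 has the highest total.

Proposal 3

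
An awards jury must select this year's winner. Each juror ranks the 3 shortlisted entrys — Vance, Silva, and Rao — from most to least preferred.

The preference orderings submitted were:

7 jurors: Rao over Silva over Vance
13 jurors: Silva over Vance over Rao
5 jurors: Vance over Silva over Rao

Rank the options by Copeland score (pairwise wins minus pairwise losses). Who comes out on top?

Silva

Pairwise results:
  Vance vs Silva: Silva wins 20–5.
  Vance vs Rao: Vance wins 18–7.
  Silva vs Rao: Silva wins 18–7.
Copeland scores (wins − losses):
  Vance: 1 − 1 = 0
  Silva: 2 − 0 = 2
  Rao: 0 − 2 = -2
Silva has the best Copeland score.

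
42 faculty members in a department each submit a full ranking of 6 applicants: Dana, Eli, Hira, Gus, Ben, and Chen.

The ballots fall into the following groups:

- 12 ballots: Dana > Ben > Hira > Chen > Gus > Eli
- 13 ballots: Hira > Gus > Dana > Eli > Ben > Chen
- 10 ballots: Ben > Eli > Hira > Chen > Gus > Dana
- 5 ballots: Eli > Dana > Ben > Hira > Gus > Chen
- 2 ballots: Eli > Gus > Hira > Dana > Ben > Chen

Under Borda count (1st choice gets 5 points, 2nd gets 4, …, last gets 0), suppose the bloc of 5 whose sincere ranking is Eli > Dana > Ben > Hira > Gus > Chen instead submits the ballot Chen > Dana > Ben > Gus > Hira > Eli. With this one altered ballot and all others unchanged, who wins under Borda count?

Hira

Borda totals with the altered ballot: Dana 123, Eli 76, Hira 142, Gus 92, Ben 128, Chen 69.
The winner is unchanged: still Hira.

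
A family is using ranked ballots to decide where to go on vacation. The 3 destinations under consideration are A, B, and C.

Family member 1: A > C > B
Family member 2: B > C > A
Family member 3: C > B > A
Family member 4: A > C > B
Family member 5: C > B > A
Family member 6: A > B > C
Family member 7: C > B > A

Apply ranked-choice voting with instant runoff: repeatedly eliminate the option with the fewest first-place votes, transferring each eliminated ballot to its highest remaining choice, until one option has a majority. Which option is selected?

Round 1: A 3, C 3, B 1. B has the fewest and is eliminated.
Round 2: C 4, A 3. C has a majority.

C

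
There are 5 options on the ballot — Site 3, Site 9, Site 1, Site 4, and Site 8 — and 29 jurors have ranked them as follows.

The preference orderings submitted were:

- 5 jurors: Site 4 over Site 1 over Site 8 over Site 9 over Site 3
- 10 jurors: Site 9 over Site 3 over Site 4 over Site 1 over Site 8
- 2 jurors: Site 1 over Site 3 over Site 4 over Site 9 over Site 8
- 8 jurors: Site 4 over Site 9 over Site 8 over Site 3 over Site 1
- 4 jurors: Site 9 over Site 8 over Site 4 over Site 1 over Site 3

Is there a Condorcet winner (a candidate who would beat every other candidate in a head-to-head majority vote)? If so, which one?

Site 4

Head-to-head results (29 voters total):
Site 3 vs Site 9: Site 9 wins 27–2.
Site 3 vs Site 1: Site 3 wins 18–11.
Site 3 vs Site 4: Site 4 wins 17–12.
Site 3 vs Site 8: Site 8 wins 17–12.
Site 9 vs Site 1: Site 9 wins 22–7.
Site 9 vs Site 4: Site 4 wins 15–14.
Site 9 vs Site 8: Site 9 wins 24–5.
Site 1 vs Site 4: Site 4 wins 27–2.
Site 1 vs Site 8: Site 1 wins 17–12.
Site 4 vs Site 8: Site 4 wins 25–4.
Site 4 beats each rival — Site 3 (17–12), Site 9 (15–14), Site 1 (27–2), Site 8 (25–4) — so Site 4 is the Condorcet winner.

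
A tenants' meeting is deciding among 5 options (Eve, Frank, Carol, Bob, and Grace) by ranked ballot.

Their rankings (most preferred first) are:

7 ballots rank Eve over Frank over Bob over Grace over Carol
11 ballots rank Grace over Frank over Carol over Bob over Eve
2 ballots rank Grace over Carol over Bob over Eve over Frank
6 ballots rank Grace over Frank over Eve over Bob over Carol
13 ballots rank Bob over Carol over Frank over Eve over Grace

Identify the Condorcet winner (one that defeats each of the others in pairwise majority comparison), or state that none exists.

Frank

Head-to-head results (39 voters total):
Eve vs Frank: Frank wins 30–9.
Eve vs Carol: Carol wins 26–13.
Eve vs Bob: Bob wins 26–13.
Eve vs Grace: Eve wins 20–19.
Frank vs Carol: Frank wins 24–15.
Frank vs Bob: Frank wins 24–15.
Frank vs Grace: Frank wins 20–19.
Carol vs Bob: Bob wins 26–13.
Carol vs Grace: Grace wins 26–13.
Bob vs Grace: Bob wins 20–19.
Frank beats each rival — Eve (30–9), Carol (24–15), Bob (24–15), Grace (20–19) — so Frank is the Condorcet winner.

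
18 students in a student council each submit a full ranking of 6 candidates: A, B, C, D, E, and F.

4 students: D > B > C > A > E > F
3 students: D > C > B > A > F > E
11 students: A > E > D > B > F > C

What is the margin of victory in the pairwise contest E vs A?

18

Ballots ranking E above A: 0.
Ballots ranking A above E: 4+3+11 = 18.
A wins 18–0, a margin of 18.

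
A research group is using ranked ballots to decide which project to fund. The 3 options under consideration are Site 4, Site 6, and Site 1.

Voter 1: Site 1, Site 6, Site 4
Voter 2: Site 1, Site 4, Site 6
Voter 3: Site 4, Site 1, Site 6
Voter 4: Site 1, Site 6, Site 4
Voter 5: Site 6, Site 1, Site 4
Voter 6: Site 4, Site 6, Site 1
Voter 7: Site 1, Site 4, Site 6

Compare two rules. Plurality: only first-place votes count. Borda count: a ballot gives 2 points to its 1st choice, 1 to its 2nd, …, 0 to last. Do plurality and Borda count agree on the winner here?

Yes

Plurality first-place counts: Site 4 2, Site 6 1, Site 1 4 → Site 1.
Borda totals: Site 4 6, Site 6 5, Site 1 10 → Site 1.
The two rules agree on Site 1.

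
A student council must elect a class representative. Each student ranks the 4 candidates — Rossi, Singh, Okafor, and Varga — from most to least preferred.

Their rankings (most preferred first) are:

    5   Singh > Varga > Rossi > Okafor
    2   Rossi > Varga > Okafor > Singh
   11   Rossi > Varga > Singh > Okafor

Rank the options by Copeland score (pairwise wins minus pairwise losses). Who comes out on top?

Pairwise results:
  Rossi vs Singh: Rossi wins 13–5.
  Rossi vs Okafor: Rossi wins 18–0.
  Rossi vs Varga: Rossi wins 13–5.
  Singh vs Okafor: Singh wins 16–2.
  Singh vs Varga: Varga wins 13–5.
  Okafor vs Varga: Varga wins 18–0.
Copeland scores (wins − losses):
  Rossi: 3 − 0 = 3
  Singh: 1 − 2 = -1
  Okafor: 0 − 3 = -3
  Varga: 2 − 1 = 1
Rossi has the best Copeland score.

Rossi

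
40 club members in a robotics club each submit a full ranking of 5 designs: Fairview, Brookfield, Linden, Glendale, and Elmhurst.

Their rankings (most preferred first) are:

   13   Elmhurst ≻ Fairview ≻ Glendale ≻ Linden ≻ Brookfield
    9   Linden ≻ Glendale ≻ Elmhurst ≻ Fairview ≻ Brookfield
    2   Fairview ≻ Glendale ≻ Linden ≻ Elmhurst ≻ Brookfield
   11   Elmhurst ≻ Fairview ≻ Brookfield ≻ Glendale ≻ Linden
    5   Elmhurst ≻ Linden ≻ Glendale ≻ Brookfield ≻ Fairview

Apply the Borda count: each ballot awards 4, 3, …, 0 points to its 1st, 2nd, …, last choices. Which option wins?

Borda scores:
  Fairview: 13·3 + 9·1 + 2·4 + 11·3 + 5·0 = 89
  Brookfield: 13·0 + 9·0 + 2·0 + 11·2 + 5·1 = 27
  Linden: 13·1 + 9·4 + 2·2 + 11·0 + 5·3 = 68
  Glendale: 13·2 + 9·3 + 2·3 + 11·1 + 5·2 = 80
  Elmhurst: 13·4 + 9·2 + 2·1 + 11·4 + 5·4 = 136
Elmhurst has the highest total.

Elmhurst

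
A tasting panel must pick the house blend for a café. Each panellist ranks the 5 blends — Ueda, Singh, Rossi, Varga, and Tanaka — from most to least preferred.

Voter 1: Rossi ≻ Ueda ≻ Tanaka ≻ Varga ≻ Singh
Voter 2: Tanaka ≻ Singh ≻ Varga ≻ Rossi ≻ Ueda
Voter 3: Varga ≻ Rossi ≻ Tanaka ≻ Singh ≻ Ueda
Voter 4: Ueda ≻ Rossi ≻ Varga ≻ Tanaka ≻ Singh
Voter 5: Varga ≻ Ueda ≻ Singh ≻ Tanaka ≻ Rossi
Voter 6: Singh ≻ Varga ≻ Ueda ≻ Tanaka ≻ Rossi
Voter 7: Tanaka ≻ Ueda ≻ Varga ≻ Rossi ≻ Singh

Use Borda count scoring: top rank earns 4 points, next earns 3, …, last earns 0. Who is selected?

Varga

Borda scores:
  Ueda: 3 + 0 + 0 + 4 + 3 + 2 + 3 = 15
  Singh: 0 + 3 + 1 + 0 + 2 + 4 + 0 = 10
  Rossi: 4 + 1 + 3 + 3 + 0 + 0 + 1 = 12
  Varga: 1 + 2 + 4 + 2 + 4 + 3 + 2 = 18
  Tanaka: 2 + 4 + 2 + 1 + 1 + 1 + 4 = 15
Varga has the highest total.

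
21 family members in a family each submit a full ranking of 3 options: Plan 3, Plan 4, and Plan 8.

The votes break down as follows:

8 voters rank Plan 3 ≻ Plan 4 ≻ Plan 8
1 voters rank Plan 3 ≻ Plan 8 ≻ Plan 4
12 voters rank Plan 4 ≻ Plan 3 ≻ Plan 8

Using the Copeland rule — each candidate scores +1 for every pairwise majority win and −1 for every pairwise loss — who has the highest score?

Pairwise results:
  Plan 3 vs Plan 4: Plan 4 wins 12–9.
  Plan 3 vs Plan 8: Plan 3 wins 21–0.
  Plan 4 vs Plan 8: Plan 4 wins 20–1.
Copeland scores (wins − losses):
  Plan 3: 1 − 1 = 0
  Plan 4: 2 − 0 = 2
  Plan 8: 0 − 2 = -2
Plan 4 has the best Copeland score.

Plan 4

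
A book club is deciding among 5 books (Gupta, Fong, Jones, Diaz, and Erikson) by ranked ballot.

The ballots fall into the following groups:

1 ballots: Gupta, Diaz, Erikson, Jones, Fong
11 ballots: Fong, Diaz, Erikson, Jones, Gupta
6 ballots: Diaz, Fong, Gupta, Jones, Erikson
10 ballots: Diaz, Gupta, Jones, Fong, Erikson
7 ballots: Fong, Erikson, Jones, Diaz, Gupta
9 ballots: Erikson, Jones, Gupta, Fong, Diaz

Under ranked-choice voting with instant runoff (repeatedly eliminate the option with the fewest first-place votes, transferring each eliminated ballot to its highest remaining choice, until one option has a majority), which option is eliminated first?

Jones

Round 1: Fong 18, Diaz 16, Erikson 9, Gupta 1, Jones 0. Jones has the fewest and is eliminated.
Round 2: Fong 18, Diaz 16, Erikson 9, Gupta 1. Gupta has the fewest and is eliminated.
Round 3: Fong 18, Diaz 17, Erikson 9. Erikson has the fewest and is eliminated.
Round 4: Fong 27, Diaz 17. Fong has a majority.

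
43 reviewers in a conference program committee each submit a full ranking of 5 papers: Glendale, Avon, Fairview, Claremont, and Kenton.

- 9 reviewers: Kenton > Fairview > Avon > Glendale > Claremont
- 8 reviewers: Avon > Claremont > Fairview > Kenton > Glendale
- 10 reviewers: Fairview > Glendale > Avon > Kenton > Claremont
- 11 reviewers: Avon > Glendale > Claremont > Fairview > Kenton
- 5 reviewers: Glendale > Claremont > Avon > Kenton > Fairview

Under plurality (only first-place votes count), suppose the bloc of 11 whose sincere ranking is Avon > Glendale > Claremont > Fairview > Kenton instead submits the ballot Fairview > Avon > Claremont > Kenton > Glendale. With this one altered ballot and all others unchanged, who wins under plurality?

Fairview

First-place totals with the altered ballot: Glendale 5, Avon 8, Fairview 21, Claremont 0, Kenton 9.
The switch changes the winner from Avon to Fairview.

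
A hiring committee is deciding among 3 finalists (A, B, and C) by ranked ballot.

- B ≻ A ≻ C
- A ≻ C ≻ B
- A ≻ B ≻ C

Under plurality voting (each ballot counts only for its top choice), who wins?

First-place vote totals:
  A: 2
  B: 1
  C: 0
A has the most first-place votes.

A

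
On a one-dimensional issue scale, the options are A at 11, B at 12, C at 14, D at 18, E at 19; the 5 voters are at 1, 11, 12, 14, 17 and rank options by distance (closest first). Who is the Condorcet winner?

B

With single-peaked preferences on a line, the Condorcet winner is the candidate closest to the median voter.
The median voter (position 12) is closest to B at 12.
Check: B vs C — voters closer to B: 3 of 5.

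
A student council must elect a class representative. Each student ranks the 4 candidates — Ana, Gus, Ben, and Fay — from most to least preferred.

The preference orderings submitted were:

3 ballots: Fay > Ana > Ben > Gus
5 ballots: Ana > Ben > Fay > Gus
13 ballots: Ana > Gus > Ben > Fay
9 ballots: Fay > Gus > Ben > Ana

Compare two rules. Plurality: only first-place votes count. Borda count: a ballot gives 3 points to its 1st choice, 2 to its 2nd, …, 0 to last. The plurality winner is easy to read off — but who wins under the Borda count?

Ana

Plurality first-place counts: Ana 18, Gus 0, Ben 0, Fay 12 → Ana.
Borda totals: Ana 60, Gus 44, Ben 35, Fay 41 → Ana.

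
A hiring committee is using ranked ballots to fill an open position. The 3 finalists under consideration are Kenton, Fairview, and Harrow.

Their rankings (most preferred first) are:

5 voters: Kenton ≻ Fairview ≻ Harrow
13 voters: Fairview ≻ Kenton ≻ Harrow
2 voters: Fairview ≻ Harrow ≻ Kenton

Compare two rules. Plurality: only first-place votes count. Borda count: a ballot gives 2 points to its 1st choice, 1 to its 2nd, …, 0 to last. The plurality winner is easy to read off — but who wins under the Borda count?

Fairview

Plurality first-place counts: Kenton 5, Fairview 15, Harrow 0 → Fairview.
Borda totals: Kenton 23, Fairview 35, Harrow 2 → Fairview.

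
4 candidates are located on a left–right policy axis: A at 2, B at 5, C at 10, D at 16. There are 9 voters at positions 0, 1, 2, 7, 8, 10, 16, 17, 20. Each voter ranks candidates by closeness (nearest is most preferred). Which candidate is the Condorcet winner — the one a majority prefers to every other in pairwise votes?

With single-peaked preferences on a line, the Condorcet winner is the candidate closest to the median voter.
The median voter (position 8) is closest to C at 10.
Check: C vs A — voters closer to C: 6 of 9.

C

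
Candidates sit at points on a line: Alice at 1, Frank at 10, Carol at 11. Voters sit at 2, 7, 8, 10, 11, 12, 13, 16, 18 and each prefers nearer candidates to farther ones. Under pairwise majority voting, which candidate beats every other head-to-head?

With single-peaked preferences on a line, the Condorcet winner is the candidate closest to the median voter.
The median voter (position 11) is closest to Carol at 11.
Check: Carol vs Frank — voters closer to Carol: 5 of 9.

Carol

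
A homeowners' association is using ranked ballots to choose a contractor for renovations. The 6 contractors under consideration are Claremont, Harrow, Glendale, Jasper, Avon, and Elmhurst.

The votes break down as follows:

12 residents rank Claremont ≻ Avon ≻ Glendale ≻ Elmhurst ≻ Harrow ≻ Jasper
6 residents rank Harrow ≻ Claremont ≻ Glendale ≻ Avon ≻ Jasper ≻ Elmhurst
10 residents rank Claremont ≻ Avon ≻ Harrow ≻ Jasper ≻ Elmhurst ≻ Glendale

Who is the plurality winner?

Claremont

First-place vote totals:
  Claremont: 22
  Harrow: 6
  Glendale: 0
  Jasper: 0
  Avon: 0
  Elmhurst: 0
Claremont has the most first-place votes.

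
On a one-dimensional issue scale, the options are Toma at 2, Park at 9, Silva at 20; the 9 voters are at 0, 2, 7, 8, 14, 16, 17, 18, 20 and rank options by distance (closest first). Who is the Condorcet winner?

With single-peaked preferences on a line, the Condorcet winner is the candidate closest to the median voter.
The median voter (position 14) is closest to Park at 9.
Check: Park vs Toma — voters closer to Park: 7 of 9.

Park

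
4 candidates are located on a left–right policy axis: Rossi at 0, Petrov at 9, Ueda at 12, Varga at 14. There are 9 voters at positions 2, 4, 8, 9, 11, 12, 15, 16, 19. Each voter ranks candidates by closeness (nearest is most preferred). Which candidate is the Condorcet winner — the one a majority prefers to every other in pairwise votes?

Ueda

With single-peaked preferences on a line, the Condorcet winner is the candidate closest to the median voter.
The median voter (position 11) is closest to Ueda at 12.
Check: Ueda vs Rossi — voters closer to Ueda: 7 of 9.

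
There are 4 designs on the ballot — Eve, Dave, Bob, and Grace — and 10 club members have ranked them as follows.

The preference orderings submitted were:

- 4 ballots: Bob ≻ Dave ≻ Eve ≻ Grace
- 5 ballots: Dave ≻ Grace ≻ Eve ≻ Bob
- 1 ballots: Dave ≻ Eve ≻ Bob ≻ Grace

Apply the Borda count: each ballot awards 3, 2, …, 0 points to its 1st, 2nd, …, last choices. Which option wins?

Dave

Borda scores:
  Eve: 4·1 + 5·1 + 2 = 11
  Dave: 4·2 + 5·3 + 3 = 26
  Bob: 4·3 + 5·0 + 1 = 13
  Grace: 4·0 + 5·2 + 0 = 10
Dave has the highest total.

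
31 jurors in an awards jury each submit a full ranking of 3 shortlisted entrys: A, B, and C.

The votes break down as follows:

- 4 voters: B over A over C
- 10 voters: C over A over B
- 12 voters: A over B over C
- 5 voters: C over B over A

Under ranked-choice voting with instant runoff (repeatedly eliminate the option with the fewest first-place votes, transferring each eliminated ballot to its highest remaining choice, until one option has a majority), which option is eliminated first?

B

Round 1: C 15, A 12, B 4. B has the fewest and is eliminated.
Round 2: A 16, C 15. A has a majority.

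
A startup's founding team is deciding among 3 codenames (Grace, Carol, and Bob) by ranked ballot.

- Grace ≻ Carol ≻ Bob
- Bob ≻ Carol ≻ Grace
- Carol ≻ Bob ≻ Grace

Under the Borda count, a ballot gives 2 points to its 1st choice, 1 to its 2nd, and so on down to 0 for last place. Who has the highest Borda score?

Carol

Borda scores:
  Grace: 2 + 0 + 0 = 2
  Carol: 1 + 1 + 2 = 4
  Bob: 0 + 2 + 1 = 3
Carol has the highest total.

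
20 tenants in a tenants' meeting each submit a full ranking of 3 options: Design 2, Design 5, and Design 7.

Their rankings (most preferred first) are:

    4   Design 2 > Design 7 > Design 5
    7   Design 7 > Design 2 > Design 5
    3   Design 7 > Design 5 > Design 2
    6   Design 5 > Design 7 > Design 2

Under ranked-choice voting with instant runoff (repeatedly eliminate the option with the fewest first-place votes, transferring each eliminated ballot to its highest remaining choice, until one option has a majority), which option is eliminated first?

Design 2

Round 1: Design 7 10, Design 5 6, Design 2 4. Design 2 has the fewest and is eliminated.
Round 2: Design 7 14, Design 5 6. Design 7 has a majority.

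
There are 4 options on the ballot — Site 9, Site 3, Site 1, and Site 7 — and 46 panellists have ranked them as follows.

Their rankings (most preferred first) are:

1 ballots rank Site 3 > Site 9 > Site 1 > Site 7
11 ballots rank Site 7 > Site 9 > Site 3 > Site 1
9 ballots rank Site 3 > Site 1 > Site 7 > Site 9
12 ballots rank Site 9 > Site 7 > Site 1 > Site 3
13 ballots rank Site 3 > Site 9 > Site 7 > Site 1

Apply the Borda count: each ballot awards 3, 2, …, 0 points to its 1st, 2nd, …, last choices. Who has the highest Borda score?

Site 9

Borda scores:
  Site 9: 2 + 11·2 + 9·0 + 12·3 + 13·2 = 86
  Site 3: 3 + 11·1 + 9·3 + 12·0 + 13·3 = 80
  Site 1: 1 + 11·0 + 9·2 + 12·1 + 13·0 = 31
  Site 7: 0 + 11·3 + 9·1 + 12·2 + 13·1 = 79
Site 9 has the highest total.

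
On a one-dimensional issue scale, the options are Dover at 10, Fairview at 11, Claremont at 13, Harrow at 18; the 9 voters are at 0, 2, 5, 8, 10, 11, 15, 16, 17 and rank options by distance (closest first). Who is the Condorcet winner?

With single-peaked preferences on a line, the Condorcet winner is the candidate closest to the median voter.
The median voter (position 10) is closest to Dover at 10.
Check: Dover vs Fairview — voters closer to Dover: 5 of 9.

Dover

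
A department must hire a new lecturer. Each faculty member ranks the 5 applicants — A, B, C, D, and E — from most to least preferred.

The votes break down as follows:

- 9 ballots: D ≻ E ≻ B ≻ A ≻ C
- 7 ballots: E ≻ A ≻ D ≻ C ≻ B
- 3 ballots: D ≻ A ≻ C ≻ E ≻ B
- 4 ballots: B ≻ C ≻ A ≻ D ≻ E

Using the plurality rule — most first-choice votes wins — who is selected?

D

First-place vote totals:
  A: 0
  B: 4
  C: 0
  D: 12
  E: 7
D has the most first-place votes.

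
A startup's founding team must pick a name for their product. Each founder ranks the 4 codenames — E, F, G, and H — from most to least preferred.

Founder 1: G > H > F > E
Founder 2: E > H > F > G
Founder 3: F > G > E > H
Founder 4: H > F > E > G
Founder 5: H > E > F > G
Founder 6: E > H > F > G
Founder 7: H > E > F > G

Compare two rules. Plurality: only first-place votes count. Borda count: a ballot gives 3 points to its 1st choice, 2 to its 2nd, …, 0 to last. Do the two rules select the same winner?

Yes

Plurality first-place counts: E 2, F 1, G 1, H 3 → H.
Borda totals: E 12, F 10, G 5, H 15 → H.
The two rules agree on H.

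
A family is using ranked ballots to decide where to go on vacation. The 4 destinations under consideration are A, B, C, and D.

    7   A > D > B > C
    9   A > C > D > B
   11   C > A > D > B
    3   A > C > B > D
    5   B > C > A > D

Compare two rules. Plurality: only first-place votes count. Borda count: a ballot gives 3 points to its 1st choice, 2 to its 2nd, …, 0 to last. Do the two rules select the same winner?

Yes

Plurality first-place counts: A 19, B 5, C 11, D 0 → A.
Borda totals: A 84, B 25, C 67, D 34 → A.
The two rules agree on A.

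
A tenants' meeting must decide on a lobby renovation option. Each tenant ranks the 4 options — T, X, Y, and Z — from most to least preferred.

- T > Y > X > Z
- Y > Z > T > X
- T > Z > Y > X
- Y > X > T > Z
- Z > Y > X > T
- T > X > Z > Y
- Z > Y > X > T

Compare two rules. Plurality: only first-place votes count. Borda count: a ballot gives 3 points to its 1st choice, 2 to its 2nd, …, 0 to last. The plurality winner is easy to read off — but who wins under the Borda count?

Plurality first-place counts: T 3, X 0, Y 2, Z 2 → T.
Borda totals: T 11, X 7, Y 13, Z 11 → Y.

Y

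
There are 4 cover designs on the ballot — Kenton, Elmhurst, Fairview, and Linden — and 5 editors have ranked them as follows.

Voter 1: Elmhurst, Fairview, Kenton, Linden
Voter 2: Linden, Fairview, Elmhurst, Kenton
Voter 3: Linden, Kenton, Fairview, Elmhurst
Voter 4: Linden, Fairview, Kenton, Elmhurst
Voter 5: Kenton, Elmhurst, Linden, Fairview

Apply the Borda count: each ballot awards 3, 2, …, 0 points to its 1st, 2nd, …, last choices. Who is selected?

Borda scores:
  Kenton: 1 + 0 + 2 + 1 + 3 = 7
  Elmhurst: 3 + 1 + 0 + 0 + 2 = 6
  Fairview: 2 + 2 + 1 + 2 + 0 = 7
  Linden: 0 + 3 + 3 + 3 + 1 = 10
Linden has the highest total.

Linden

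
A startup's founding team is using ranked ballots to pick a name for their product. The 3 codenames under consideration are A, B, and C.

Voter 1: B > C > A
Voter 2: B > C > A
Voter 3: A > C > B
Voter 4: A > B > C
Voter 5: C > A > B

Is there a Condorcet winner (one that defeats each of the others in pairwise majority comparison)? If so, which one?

Head-to-head results (5 voters total):
A vs B: A wins 3–2.
A vs C: C wins 3–2.
B vs C: B wins 3–2.
No candidate beats all others: A beats B beats C beats A, a majority cycle.

None — there is no Condorcet winner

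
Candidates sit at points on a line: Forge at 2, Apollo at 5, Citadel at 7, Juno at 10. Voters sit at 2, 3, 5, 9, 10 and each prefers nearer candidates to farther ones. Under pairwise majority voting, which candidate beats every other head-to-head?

With single-peaked preferences on a line, the Condorcet winner is the candidate closest to the median voter.
The median voter (position 5) is closest to Apollo at 5.
Check: Apollo vs Citadel — voters closer to Apollo: 3 of 5.

Apollo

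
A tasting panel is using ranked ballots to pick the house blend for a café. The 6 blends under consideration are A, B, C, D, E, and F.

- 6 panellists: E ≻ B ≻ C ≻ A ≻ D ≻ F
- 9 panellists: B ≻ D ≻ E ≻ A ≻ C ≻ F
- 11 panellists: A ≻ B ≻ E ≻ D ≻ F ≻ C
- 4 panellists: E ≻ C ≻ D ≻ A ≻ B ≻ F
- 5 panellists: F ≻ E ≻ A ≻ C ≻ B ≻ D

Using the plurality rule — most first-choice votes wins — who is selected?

A

First-place vote totals:
  A: 11
  B: 9
  C: 0
  D: 0
  E: 10
  F: 5
A has the most first-place votes.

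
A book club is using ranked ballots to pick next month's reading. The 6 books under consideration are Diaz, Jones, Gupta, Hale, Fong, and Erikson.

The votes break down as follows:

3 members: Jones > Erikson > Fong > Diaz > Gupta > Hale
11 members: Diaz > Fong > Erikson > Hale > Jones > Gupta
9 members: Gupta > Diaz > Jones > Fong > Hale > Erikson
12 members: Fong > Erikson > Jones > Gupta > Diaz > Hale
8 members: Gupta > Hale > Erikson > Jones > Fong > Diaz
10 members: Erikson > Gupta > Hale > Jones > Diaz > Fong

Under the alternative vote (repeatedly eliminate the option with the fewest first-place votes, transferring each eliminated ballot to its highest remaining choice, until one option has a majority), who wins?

Gupta

Round 1: Gupta 17, Fong 12, Diaz 11, Erikson 10, Jones 3, Hale 0. Hale has the fewest and is eliminated.
Round 2: Gupta 17, Fong 12, Diaz 11, Erikson 10, Jones 3. Jones has the fewest and is eliminated.
Round 3: Gupta 17, Erikson 13, Fong 12, Diaz 11. Diaz has the fewest and is eliminated.
Round 4: Fong 23, Gupta 17, Erikson 13. Erikson has the fewest and is eliminated.
Round 5: Gupta 27, Fong 26. Gupta has a majority.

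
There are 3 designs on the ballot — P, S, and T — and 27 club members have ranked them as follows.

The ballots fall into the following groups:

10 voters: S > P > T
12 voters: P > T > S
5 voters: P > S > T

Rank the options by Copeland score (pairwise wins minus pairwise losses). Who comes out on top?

Pairwise results:
  P vs S: P wins 17–10.
  P vs T: P wins 27–0.
  S vs T: S wins 15–12.
Copeland scores (wins − losses):
  P: 2 − 0 = 2
  S: 1 − 1 = 0
  T: 0 − 2 = -2
P has the best Copeland score.

P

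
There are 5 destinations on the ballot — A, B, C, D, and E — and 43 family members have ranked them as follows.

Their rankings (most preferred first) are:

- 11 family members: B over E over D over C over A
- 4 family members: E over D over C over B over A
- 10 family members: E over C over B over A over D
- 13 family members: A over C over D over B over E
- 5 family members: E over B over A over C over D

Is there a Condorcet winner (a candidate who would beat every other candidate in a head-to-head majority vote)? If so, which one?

Head-to-head results (43 voters total):
A vs B: B wins 30–13.
A vs C: C wins 25–18.
A vs D: A wins 28–15.
A vs E: E wins 30–13.
B vs C: C wins 27–16.
B vs D: B wins 26–17.
B vs E: B wins 24–19.
C vs D: C wins 28–15.
C vs E: E wins 30–13.
D vs E: E wins 30–13.
No candidate beats all others: B beats E beats C beats B, a majority cycle.

No Condorcet winner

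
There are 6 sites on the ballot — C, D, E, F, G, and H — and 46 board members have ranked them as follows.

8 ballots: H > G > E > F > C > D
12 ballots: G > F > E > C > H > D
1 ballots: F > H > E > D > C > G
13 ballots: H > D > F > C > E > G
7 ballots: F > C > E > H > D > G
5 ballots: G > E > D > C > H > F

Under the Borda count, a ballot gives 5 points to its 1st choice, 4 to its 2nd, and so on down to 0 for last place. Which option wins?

Borda scores:
  C: 8·1 + 12·2 + 1 + 13·2 + 7·4 + 5·2 = 97
  D: 8·0 + 12·0 + 2 + 13·4 + 7·1 + 5·3 = 76
  E: 8·3 + 12·3 + 3 + 13·1 + 7·3 + 5·4 = 117
  F: 8·2 + 12·4 + 5 + 13·3 + 7·5 + 5·0 = 143
  G: 8·4 + 12·5 + 0 + 13·0 + 7·0 + 5·5 = 117
  H: 8·5 + 12·1 + 4 + 13·5 + 7·2 + 5·1 = 140
F has the highest total.

F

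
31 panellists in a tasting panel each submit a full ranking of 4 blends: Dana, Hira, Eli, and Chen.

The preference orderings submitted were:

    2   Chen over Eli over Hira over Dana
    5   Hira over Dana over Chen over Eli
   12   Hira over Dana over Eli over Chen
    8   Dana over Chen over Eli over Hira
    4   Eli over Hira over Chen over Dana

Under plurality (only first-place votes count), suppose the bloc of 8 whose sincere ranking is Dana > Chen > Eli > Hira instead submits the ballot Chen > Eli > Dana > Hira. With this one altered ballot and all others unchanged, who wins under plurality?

First-place totals with the altered ballot: Dana 0, Hira 17, Eli 4, Chen 10.
The winner is unchanged: still Hira.

Hira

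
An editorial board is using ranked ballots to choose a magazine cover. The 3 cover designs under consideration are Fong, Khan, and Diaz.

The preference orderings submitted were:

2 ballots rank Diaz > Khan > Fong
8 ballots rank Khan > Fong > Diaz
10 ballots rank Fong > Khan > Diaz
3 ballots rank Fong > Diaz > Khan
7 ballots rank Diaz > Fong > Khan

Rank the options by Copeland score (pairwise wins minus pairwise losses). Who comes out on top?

Fong

Pairwise results:
  Fong vs Khan: Fong wins 20–10.
  Fong vs Diaz: Fong wins 21–9.
  Khan vs Diaz: Khan wins 18–12.
Copeland scores (wins − losses):
  Fong: 2 − 0 = 2
  Khan: 1 − 1 = 0
  Diaz: 0 − 2 = -2
Fong has the best Copeland score.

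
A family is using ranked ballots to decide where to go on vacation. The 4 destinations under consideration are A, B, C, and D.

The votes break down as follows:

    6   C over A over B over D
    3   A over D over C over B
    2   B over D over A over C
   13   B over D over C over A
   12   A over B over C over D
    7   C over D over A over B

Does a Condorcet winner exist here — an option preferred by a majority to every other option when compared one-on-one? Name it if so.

None — there is no Condorcet winner

Head-to-head results (43 voters total):
A vs B: A wins 28–15.
A vs C: C wins 26–17.
A vs D: D wins 22–21.
B vs C: B wins 27–16.
B vs D: B wins 33–10.
C vs D: C wins 25–18.
No candidate beats all others: A beats B beats C beats A, a majority cycle.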